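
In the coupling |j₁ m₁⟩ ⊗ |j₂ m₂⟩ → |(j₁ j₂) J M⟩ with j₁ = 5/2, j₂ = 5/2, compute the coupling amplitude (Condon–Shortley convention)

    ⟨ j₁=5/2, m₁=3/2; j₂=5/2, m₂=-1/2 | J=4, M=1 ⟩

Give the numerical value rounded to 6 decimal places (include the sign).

triangle: 1!×4!×4!/10! = 576/3628800
(j±m)!: 4!×1!×2!×3!×5!×3! = 207360
prefactor² = (2J+1)×Δ×N² = 10368/35
  k=0: +1/(0!×1!×1!×2!×3!×2!) = 1/24
  k=1: −1/(1!×0!×0!×1!×4!×3!) = -1/144
Σ = 5/144  ⇒  CG² = 10368/35×5/144² = 5/14
CG = +√(5/14) = +0.597614

+√(5/14) = +0.597614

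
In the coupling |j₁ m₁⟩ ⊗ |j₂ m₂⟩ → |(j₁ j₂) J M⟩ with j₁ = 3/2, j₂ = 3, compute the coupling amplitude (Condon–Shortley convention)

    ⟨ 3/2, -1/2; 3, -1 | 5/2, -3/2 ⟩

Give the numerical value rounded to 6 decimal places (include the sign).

triangle: 2!·1!·4!/8! = 48/40320
(j±m)!: 1!·2!·2!·4!·1!·4! = 2304
prefactor² = (2J+1)·Δ·N² = 576/35
  k=1: −1/(1!·1!·1!·1!·0!·3!) = -1/6
  k=2: +1/(2!·0!·0!·0!·1!·4!) = 1/48
Σ = -7/48  ⇒  CG² = 576/35·(-7/48)² = 7/20
CG = −√(7/20) = -0.591608

−√(7/20) ≈ -0.591608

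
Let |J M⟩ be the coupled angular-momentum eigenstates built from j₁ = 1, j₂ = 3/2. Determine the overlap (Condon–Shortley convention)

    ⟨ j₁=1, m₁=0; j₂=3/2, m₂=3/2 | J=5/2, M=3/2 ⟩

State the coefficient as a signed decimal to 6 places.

√[6·0!2!3!/6! · 1!1!3!0!4!1!] = √(72/5)
  +(−1)^0/∏(0,0,1,3,1,0)! = 1/6  (running 1/6)
⟨..|..⟩ = √(72/5)·(1/6) = +0.632456

+0.632456  (= +√(2/5))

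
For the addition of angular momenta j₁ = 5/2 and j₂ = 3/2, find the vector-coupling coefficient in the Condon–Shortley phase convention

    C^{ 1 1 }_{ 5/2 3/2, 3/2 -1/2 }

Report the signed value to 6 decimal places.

−√(3/10) ≈ -0.547723

triangle: 3!*2!*0!/6! = 12/720
(j±m)!: 4!*1!*1!*2!*2!*0! = 96
prefactor² = (2J+1)*Δ*N² = 24/5
  k=1: −1/(1!*2!*0!*0!*2!*0!) = -1/4
Σ = -1/4  ⇒  CG² = 24/5*(-1/4)² = 3/10
CG = −√(3/10) = -0.547723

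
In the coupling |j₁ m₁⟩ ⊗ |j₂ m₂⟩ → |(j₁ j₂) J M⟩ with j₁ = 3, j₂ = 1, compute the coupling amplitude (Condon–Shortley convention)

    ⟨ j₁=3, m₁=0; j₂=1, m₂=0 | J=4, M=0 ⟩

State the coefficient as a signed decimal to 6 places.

triangle: 0!*6!*2!/9! = 1440/362880
(j±m)!: 3!*3!*1!*1!*4!*4! = 20736
prefactor² = (2J+1)*Δ*N² = 5184/7
  k=0: +1/(0!*0!*3!*1!*3!*1!) = 1/36
Σ = 1/36  ⇒  CG² = 5184/7*1/36² = 4/7
CG = +√(4/7) = +0.755929

+√(4/7) ≈ +0.755929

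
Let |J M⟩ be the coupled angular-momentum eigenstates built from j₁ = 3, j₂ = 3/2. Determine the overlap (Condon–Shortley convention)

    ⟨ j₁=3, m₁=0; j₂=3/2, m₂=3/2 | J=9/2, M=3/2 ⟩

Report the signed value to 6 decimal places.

j₁+j₂−J=0  J+j₁−j₂=6  J−j₁+j₂=3  j₁+j₂+J+1=10
(j₁±m₁, j₂±m₂, J±M) = (3,3,3,0,6,3)
P² = 77760/7
sum k=0..0:
  [0] +1/216 = 1/216
S = 1/216
C² = P²·S² = 5/21 ; C = +0.487950

+0.487950  (= +√(5/21))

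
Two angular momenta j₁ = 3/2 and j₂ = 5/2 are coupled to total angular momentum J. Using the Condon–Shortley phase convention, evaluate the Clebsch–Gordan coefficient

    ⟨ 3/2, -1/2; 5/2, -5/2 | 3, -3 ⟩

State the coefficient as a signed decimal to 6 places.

triangle: 1!*2!*4!/8! = 48/40320
(j±m)!: 1!*2!*0!*5!*0!*6! = 172800
prefactor² = (2J+1)*Δ*N² = 1440
  k=0: +1/(0!*1!*2!*0!*0!*4!) = 1/48
Σ = 1/48  ⇒  CG² = 1440*1/48² = 5/8
CG = +√(5/8) = +0.790569

+√(5/8) = +0.790569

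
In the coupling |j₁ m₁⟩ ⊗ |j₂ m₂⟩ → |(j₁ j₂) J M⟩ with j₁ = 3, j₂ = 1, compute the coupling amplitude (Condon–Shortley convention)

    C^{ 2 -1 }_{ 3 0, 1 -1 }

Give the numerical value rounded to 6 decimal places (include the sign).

j₁+j₂−J=2  J+j₁−j₂=4  J−j₁+j₂=0  j₁+j₂+J+1=7
(j₁±m₁, j₂±m₂, J±M) = (3,3,0,2,1,3)
P² = 144/7
sum k=0..0:
  [0] +1/12 = 1/12
S = 1/12
C² = P²·S² = 1/7 ; C = +0.377964

+0.377964  (= +√(1/7))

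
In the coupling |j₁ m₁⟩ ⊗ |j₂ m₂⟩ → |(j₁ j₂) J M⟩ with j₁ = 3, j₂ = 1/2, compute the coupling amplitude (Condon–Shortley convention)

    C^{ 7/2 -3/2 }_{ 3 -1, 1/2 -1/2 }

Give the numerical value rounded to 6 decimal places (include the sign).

+√(5/7) ≈ +0.845154

√[8·0!6!1!/8! · 2!4!0!1!2!5!] = √(11520/7)
  +(−1)^0/∏(0,0,4,0,2,1)! = 1/48  (running 1/48)
⟨..|..⟩ = √(11520/7)·(1/48) = +0.845154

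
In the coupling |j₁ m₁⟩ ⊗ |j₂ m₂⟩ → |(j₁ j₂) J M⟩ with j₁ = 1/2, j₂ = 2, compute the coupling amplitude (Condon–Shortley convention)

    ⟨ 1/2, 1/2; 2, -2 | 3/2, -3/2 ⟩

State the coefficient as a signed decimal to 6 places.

+√(4/5) ≈ +0.894427

√[4·1!0!3!/5! · 1!0!0!4!0!3!] = √(144/5)
  +(−1)^0/∏(0,1,0,0,0,3)! = 1/6  (running 1/6)
⟨..|..⟩ = √(144/5)·(1/6) = +0.894427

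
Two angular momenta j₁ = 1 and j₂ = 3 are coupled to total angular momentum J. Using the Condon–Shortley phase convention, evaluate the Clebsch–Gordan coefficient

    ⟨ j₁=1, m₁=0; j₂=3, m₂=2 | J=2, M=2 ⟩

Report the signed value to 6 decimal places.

√[5·2!0!4!/7! · 1!1!5!1!4!0!] = √(960/7)
  +(−1)^1/∏(1,1,0,4,0,0)! = -1/24  (running -1/24)
⟨..|..⟩ = √(960/7)·(-1/24) = -0.487950

−√(5/21) ≈ -0.487950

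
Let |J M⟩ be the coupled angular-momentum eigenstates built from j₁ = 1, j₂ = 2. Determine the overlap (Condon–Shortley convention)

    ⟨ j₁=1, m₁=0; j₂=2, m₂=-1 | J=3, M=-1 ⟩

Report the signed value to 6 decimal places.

+√(8/15) ≈ +0.730297

triangle: 0!×2!×4!/7! = 48/5040
(j±m)!: 1!×1!×1!×3!×2!×4! = 288
prefactor² = (2J+1)×Δ×N² = 96/5
  k=0: +1/(0!×0!×1!×1!×1!×3!) = 1/6
Σ = 1/6  ⇒  CG² = 96/5×1/6² = 8/15
CG = +√(8/15) = +0.730297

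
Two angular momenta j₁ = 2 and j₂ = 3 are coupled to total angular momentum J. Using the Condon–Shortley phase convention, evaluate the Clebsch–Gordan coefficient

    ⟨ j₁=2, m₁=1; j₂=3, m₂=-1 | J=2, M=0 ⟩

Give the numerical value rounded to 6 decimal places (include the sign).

√[5·3!1!3!/8! · 3!1!2!4!2!2!] = √(36/7)
  +(−1)^0/∏(0,3,1,2,0,1)! = 1/12  (running 1/12)
  +(−1)^1/∏(1,2,0,1,1,2)! = -1/4  (running -1/6)
⟨..|..⟩ = √(36/7)·(-1/6) = -0.377964

−√(1/7) = -0.377964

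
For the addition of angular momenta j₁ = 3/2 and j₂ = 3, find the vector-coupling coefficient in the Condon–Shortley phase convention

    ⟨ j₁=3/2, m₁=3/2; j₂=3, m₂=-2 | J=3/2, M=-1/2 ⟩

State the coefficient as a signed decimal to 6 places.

j₁+j₂−J=3  J+j₁−j₂=0  J−j₁+j₂=3  j₁+j₂+J+1=7
(j₁±m₁, j₂±m₂, J±M) = (3,0,1,5,1,2)
P² = 288/7
sum k=0..0:
  [0] +1/12 = 1/12
S = 1/12
C² = P²·S² = 2/7 ; C = +0.534522

+0.534522  (= +√(2/7))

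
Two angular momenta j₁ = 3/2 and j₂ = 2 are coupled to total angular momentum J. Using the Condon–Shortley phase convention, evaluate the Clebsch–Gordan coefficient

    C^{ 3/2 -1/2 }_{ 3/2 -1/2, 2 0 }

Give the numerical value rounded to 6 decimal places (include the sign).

−√(1/5) ≈ -0.447214

j₁+j₂−J=2  J+j₁−j₂=1  J−j₁+j₂=2  j₁+j₂+J+1=6
(j₁±m₁, j₂±m₂, J±M) = (1,2,2,2,1,2)
P² = 16/45
sum k=1..2:
  [1] −1/1 = -1
  [2] +1/4 = 1/4
S = -3/4
C² = P²·S² = 1/5 ; C = -0.447214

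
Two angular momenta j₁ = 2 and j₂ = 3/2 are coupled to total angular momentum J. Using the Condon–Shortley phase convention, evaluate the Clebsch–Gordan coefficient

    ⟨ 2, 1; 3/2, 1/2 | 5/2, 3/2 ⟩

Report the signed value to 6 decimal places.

√[6·1!3!2!/7! · 3!1!2!1!4!1!] = √(144/35)
  +(−1)^0/∏(0,1,1,2,2,0)! = 1/4  (running 1/4)
  +(−1)^1/∏(1,0,0,1,3,1)! = -1/6  (running 1/12)
⟨..|..⟩ = √(144/35)·(1/12) = +0.169031

+0.169031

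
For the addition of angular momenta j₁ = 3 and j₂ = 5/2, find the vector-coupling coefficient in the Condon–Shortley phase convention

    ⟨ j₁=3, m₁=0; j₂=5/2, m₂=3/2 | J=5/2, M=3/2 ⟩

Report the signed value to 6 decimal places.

+0.483046  (= +√(7/30))

triangle: 3!×3!×2!/9! = 72/362880
(j±m)!: 3!×3!×4!×1!×4!×1! = 20736
prefactor² = (2J+1)×Δ×N² = 864/35
  k=2: +1/(2!×1!×1!×2!×2!×0!) = 1/8
  k=3: −1/(3!×0!×0!×1!×3!×1!) = -1/36
Σ = 7/72  ⇒  CG² = 864/35×7/72² = 7/30
CG = +√(7/30) = +0.483046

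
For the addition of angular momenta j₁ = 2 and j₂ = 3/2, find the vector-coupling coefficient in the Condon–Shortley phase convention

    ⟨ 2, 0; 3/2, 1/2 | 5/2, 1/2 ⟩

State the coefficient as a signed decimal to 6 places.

−√(3/35) ≈ -0.292770

√[6·1!3!2!/7! · 2!2!2!1!3!2!] = √(48/35)
  +(−1)^0/∏(0,1,2,2,1,0)! = 1/4  (running 1/4)
  +(−1)^1/∏(1,0,1,1,2,1)! = -1/2  (running -1/4)
⟨..|..⟩ = √(48/35)·(-1/4) = -0.292770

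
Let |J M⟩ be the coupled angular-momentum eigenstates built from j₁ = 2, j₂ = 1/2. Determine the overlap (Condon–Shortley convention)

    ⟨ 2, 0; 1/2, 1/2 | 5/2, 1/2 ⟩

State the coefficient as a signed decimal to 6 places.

√[6·0!4!1!/6! · 2!2!1!0!3!2!] = √(48/5)
  +(−1)^0/∏(0,0,2,1,2,0)! = 1/4  (running 1/4)
⟨..|..⟩ = √(48/5)·(1/4) = +0.774597

+√(3/5) ≈ +0.774597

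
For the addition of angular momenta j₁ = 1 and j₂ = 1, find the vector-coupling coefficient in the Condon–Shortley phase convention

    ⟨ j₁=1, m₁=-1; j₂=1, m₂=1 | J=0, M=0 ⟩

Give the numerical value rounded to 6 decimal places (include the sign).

j₁+j₂−J=2  J+j₁−j₂=0  J−j₁+j₂=0  j₁+j₂+J+1=3
(j₁±m₁, j₂±m₂, J±M) = (0,2,2,0,0,0)
P² = 4/3
sum k=2..2:
  [2] +1/2 = 1/2
S = 1/2
C² = P²·S² = 1/3 ; C = +0.577350

+√(1/3) = +0.577350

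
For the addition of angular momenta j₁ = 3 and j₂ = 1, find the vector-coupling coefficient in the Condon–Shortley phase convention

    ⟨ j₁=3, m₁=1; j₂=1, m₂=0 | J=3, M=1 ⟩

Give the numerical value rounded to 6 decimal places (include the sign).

j₁+j₂−J=1  J+j₁−j₂=5  J−j₁+j₂=1  j₁+j₂+J+1=8
(j₁±m₁, j₂±m₂, J±M) = (4,2,1,1,4,2)
P² = 48
sum k=0..1:
  [0] +1/12 = 1/12
  [1] −1/24 = -1/24
S = 1/24
C² = P²·S² = 1/12 ; C = +0.288675

+0.288675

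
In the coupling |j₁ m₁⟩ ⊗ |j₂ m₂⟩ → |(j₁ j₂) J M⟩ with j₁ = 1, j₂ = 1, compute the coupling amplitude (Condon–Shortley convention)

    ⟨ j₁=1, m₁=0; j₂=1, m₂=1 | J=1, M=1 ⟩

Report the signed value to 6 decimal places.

−√(1/2) = -0.707107

triangle: 1!×1!×1!/4! = 1/24
(j±m)!: 1!×1!×2!×0!×2!×0! = 4
prefactor² = (2J+1)×Δ×N² = 1/2
  k=1: −1/(1!×0!×0!×1!×1!×0!) = -1
Σ = -1  ⇒  CG² = 1/2×(-1)² = 1/2
CG = −√(1/2) = -0.707107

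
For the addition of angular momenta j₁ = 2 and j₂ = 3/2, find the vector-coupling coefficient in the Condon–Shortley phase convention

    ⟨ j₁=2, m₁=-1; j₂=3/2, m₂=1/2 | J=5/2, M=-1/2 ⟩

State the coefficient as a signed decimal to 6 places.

√[6·1!3!2!/7! · 1!3!2!1!2!3!] = √(72/35)
  +(−1)^0/∏(0,1,3,2,0,0)! = 1/12  (running 1/12)
  +(−1)^1/∏(1,0,2,1,1,1)! = -1/2  (running -5/12)
⟨..|..⟩ = √(72/35)·(-5/12) = -0.597614

−√(5/14) ≈ -0.597614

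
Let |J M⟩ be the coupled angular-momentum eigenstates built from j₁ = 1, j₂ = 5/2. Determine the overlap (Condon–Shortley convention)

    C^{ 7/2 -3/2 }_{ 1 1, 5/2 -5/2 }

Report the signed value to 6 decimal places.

√[8·0!2!5!/8! · 2!0!0!5!2!5!] = √(19200/7)
  +(−1)^0/∏(0,0,0,0,2,5)! = 1/240  (running 1/240)
⟨..|..⟩ = √(19200/7)·(1/240) = +0.218218

+0.218218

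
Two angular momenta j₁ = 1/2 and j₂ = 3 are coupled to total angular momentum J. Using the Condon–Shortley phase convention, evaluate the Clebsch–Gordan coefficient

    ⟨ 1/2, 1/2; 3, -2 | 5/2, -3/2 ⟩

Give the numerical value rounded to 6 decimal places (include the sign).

+√(5/7) = +0.845154

triangle: 1!·0!·5!/7! = 120/5040
(j±m)!: 1!·0!·1!·5!·1!·4! = 2880
prefactor² = (2J+1)·Δ·N² = 2880/7
  k=0: +1/(0!·1!·0!·1!·0!·4!) = 1/24
Σ = 1/24  ⇒  CG² = 2880/7·1/24² = 5/7
CG = +√(5/7) = +0.845154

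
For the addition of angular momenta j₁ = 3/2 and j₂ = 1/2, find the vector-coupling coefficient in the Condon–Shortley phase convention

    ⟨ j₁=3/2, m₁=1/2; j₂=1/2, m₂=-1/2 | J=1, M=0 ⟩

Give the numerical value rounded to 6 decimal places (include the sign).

triangle: 1!·2!·0!/4! = 2/24
(j±m)!: 2!·1!·0!·1!·1!·1! = 2
prefactor² = (2J+1)·Δ·N² = 1/2
  k=0: +1/(0!·1!·1!·0!·1!·0!) = 1
Σ = 1  ⇒  CG² = 1/2·1² = 1/2
CG = +√(1/2) = +0.707107

+0.707107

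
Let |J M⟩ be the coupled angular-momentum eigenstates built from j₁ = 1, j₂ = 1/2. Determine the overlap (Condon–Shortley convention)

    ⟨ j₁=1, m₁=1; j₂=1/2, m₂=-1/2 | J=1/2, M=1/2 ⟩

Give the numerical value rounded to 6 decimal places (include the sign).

+√(2/3) ≈ +0.816497

√[2·1!1!0!/3! · 2!0!0!1!1!0!] = √(2/3)
  +(−1)^0/∏(0,1,0,0,1,0)! = 1  (running 1)
⟨..|..⟩ = √(2/3)·(1) = +0.816497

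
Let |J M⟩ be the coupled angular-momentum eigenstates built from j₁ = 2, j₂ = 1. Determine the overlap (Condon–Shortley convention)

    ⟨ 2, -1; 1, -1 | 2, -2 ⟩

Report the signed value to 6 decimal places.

√[5·1!3!1!/6! · 1!3!0!2!0!4!] = √(12)
  +(−1)^0/∏(0,1,3,0,0,1)! = 1/6  (running 1/6)
⟨..|..⟩ = √(12)·(1/6) = +0.577350

+√(1/3) ≈ +0.577350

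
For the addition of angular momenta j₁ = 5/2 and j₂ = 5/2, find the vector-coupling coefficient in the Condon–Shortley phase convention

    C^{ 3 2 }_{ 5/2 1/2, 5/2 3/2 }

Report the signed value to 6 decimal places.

triangle: 2!×3!×3!/9! = 72/362880
(j±m)!: 3!×2!×4!×1!×5!×1! = 34560
prefactor² = (2J+1)×Δ×N² = 48
  k=1: −1/(1!×1!×1!×3!×2!×0!) = -1/12
  k=2: +1/(2!×0!×0!×2!×3!×1!) = 1/24
Σ = -1/24  ⇒  CG² = 48×(-1/24)² = 1/12
CG = −√(1/12) = -0.288675

−√(1/12) ≈ -0.288675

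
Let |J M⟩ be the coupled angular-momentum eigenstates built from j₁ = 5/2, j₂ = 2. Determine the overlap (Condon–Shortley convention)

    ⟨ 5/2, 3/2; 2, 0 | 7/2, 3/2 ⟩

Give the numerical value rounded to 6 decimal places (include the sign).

j₁+j₂−J=1  J+j₁−j₂=4  J−j₁+j₂=3  j₁+j₂+J+1=9
(j₁±m₁, j₂±m₂, J±M) = (4,1,2,2,5,2)
P² = 512/7
sum k=0..1:
  [0] +1/12 = 1/12
  [1] −1/48 = -1/48
S = 1/16
C² = P²·S² = 2/7 ; C = +0.534522

+0.534522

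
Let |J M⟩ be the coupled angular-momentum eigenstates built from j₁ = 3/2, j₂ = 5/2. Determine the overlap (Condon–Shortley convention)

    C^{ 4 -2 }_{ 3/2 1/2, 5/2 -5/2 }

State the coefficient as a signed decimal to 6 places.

triangle: 0!×3!×5!/9! = 720/362880
(j±m)!: 2!×1!×0!×5!×2!×6! = 345600
prefactor² = (2J+1)×Δ×N² = 43200/7
  k=0: +1/(0!×0!×1!×0!×2!×5!) = 1/240
Σ = 1/240  ⇒  CG² = 43200/7×1/240² = 3/28
CG = +√(3/28) = +0.327327

+√(3/28) ≈ +0.327327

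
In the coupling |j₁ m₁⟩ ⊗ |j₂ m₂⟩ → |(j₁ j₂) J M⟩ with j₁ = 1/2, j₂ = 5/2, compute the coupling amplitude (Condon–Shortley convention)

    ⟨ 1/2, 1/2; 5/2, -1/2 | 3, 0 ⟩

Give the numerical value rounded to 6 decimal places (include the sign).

+√(1/2) = +0.707107

j₁+j₂−J=0  J+j₁−j₂=1  J−j₁+j₂=5  j₁+j₂+J+1=7
(j₁±m₁, j₂±m₂, J±M) = (1,0,2,3,3,3)
P² = 72
sum k=0..0:
  [0] +1/12 = 1/12
S = 1/12
C² = P²·S² = 1/2 ; C = +0.707107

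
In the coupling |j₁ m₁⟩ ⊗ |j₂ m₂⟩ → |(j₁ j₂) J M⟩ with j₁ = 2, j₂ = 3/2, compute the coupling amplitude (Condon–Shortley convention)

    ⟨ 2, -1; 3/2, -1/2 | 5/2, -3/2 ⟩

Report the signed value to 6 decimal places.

-0.169031  (= −√(1/35))

j₁+j₂−J=1  J+j₁−j₂=3  J−j₁+j₂=2  j₁+j₂+J+1=7
(j₁±m₁, j₂±m₂, J±M) = (1,3,1,2,1,4)
P² = 144/35
sum k=0..1:
  [0] +1/6 = 1/6
  [1] −1/4 = -1/4
S = -1/12
C² = P²·S² = 1/35 ; C = -0.169031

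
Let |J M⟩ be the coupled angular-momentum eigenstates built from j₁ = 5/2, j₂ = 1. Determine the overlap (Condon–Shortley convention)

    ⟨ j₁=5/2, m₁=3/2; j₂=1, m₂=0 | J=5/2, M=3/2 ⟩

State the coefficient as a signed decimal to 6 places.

+√(9/35) ≈ +0.507093

j₁+j₂−J=1  J+j₁−j₂=4  J−j₁+j₂=1  j₁+j₂+J+1=7
(j₁±m₁, j₂±m₂, J±M) = (4,1,1,1,4,1)
P² = 576/35
sum k=0..1:
  [0] +1/6 = 1/6
  [1] −1/24 = -1/24
S = 1/8
C² = P²·S² = 9/35 ; C = +0.507093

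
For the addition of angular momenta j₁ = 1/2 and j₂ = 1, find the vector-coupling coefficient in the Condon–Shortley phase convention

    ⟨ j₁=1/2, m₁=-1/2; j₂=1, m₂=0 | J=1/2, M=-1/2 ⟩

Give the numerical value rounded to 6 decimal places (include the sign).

√[2·1!0!1!/3! · 0!1!1!1!0!1!] = √(1/3)
  +(−1)^1/∏(1,0,0,0,0,1)! = -1  (running -1)
⟨..|..⟩ = √(1/3)·(-1) = -0.577350

-0.577350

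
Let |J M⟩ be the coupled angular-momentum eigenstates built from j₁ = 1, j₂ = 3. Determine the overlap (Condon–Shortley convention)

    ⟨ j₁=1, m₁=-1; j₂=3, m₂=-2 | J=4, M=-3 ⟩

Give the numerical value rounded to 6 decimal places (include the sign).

triangle: 0!*2!*6!/9! = 1440/362880
(j±m)!: 0!*2!*1!*5!*1!*7! = 1209600
prefactor² = (2J+1)*Δ*N² = 43200
  k=0: +1/(0!*0!*2!*1!*0!*5!) = 1/240
Σ = 1/240  ⇒  CG² = 43200*1/240² = 3/4
CG = +√(3/4) = +0.866025

+√(3/4) = +0.866025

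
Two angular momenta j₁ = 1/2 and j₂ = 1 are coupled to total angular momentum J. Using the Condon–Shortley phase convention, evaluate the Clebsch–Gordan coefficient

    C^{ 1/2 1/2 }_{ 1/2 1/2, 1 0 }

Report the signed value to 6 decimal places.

+√(1/3) ≈ +0.577350

√[2·1!0!1!/3! · 1!0!1!1!1!0!] = √(1/3)
  +(−1)^0/∏(0,1,0,1,0,0)! = 1  (running 1)
⟨..|..⟩ = √(1/3)·(1) = +0.577350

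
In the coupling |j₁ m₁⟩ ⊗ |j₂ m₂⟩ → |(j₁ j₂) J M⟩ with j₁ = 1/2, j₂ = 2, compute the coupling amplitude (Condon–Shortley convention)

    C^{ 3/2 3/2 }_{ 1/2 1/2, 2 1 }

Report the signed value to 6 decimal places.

+√(1/5) ≈ +0.447214

triangle: 1!*0!*3!/5! = 6/120
(j±m)!: 1!*0!*3!*1!*3!*0! = 36
prefactor² = (2J+1)*Δ*N² = 36/5
  k=0: +1/(0!*1!*0!*3!*0!*0!) = 1/6
Σ = 1/6  ⇒  CG² = 36/5*1/6² = 1/5
CG = +√(1/5) = +0.447214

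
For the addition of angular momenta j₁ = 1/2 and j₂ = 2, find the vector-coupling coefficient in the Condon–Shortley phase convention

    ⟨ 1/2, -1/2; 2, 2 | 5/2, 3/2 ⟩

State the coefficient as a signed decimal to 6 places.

+0.447214  (= +√(1/5))

√[6·0!1!4!/6! · 0!1!4!0!4!1!] = √(576/5)
  +(−1)^0/∏(0,0,1,4,0,0)! = 1/24  (running 1/24)
⟨..|..⟩ = √(576/5)·(1/24) = +0.447214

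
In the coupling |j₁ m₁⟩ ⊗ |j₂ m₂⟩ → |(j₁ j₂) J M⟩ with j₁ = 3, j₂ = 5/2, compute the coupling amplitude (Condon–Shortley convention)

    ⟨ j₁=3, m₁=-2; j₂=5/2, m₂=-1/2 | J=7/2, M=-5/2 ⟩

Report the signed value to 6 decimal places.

triangle: 2!*4!*3!/10! = 288/3628800
(j±m)!: 1!*5!*2!*3!*1!*6! = 1036800
prefactor² = (2J+1)*Δ*N² = 4608/7
  k=1: −1/(1!*1!*4!*1!*0!*2!) = -1/48
  k=2: +1/(2!*0!*3!*0!*1!*3!) = 1/72
Σ = -1/144  ⇒  CG² = 4608/7*(-1/144)² = 2/63
CG = −√(2/63) = -0.178174

-0.178174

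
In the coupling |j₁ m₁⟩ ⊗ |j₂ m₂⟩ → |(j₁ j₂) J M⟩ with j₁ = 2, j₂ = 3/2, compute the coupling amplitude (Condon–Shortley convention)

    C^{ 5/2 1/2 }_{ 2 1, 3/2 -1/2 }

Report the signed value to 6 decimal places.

triangle: 1!*3!*2!/7! = 12/5040
(j±m)!: 3!*1!*1!*2!*3!*2! = 144
prefactor² = (2J+1)*Δ*N² = 72/35
  k=0: +1/(0!*1!*1!*1!*2!*1!) = 1/2
  k=1: −1/(1!*0!*0!*0!*3!*2!) = -1/12
Σ = 5/12  ⇒  CG² = 72/35*5/12² = 5/14
CG = +√(5/14) = +0.597614

+√(5/14) = +0.597614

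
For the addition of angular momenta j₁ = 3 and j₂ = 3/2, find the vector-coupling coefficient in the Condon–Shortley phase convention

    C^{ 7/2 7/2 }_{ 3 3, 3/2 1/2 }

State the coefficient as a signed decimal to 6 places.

j₁+j₂−J=1  J+j₁−j₂=5  J−j₁+j₂=2  j₁+j₂+J+1=9
(j₁±m₁, j₂±m₂, J±M) = (6,0,2,1,7,0)
P² = 38400
sum k=0..0:
  [0] +1/240 = 1/240
S = 1/240
C² = P²·S² = 2/3 ; C = +0.816497

+√(2/3) ≈ +0.816497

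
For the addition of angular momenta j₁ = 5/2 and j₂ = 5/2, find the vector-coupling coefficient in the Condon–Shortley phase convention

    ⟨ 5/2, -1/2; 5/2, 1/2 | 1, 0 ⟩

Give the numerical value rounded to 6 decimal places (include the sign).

j₁+j₂−J=4  J+j₁−j₂=1  J−j₁+j₂=1  j₁+j₂+J+1=7
(j₁±m₁, j₂±m₂, J±M) = (2,3,3,2,1,1)
P² = 72/35
sum k=2..3:
  [2] +1/4 = 1/4
  [3] −1/6 = -1/6
S = 1/12
C² = P²·S² = 1/70 ; C = +0.119523

+0.119523  (= +√(1/70))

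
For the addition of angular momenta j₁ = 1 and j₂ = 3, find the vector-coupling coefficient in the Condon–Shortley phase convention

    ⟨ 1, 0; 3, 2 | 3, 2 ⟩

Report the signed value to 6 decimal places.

triangle: 1!×1!×5!/8! = 120/40320
(j±m)!: 1!×1!×5!×1!×5!×1! = 14400
prefactor² = (2J+1)×Δ×N² = 300
  k=0: +1/(0!×1!×1!×5!×0!×0!) = 1/120
  k=1: −1/(1!×0!×0!×4!×1!×1!) = -1/24
Σ = -1/30  ⇒  CG² = 300×(-1/30)² = 1/3
CG = −√(1/3) = -0.577350

−√(1/3) = -0.577350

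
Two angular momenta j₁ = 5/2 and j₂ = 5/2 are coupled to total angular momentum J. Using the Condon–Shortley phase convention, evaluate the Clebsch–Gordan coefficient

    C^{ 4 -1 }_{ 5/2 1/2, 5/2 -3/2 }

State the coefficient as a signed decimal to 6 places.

+0.597614

triangle: 1!*4!*4!/10! = 576/3628800
(j±m)!: 3!*2!*1!*4!*3!*5! = 207360
prefactor² = (2J+1)*Δ*N² = 10368/35
  k=0: +1/(0!*1!*2!*1!*2!*3!) = 1/24
  k=1: −1/(1!*0!*1!*0!*3!*4!) = -1/144
Σ = 5/144  ⇒  CG² = 10368/35*5/144² = 5/14
CG = +√(5/14) = +0.597614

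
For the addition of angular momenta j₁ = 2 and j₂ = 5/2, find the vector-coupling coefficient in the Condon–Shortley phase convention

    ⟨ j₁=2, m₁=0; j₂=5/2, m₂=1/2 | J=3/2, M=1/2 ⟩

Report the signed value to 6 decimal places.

√[4·3!1!2!/7! · 2!2!3!2!2!1!] = √(32/35)
  +(−1)^1/∏(1,2,1,2,0,0)! = -1/4  (running -1/4)
  +(−1)^2/∏(2,1,0,1,1,1)! = 1/2  (running 1/4)
⟨..|..⟩ = √(32/35)·(1/4) = +0.239046

+0.239046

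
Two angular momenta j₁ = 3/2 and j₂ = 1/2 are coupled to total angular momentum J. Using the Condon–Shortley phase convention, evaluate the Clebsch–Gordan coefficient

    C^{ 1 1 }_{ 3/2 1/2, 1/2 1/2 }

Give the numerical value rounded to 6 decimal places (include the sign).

-0.500000

triangle: 1!×2!×0!/4! = 2/24
(j±m)!: 2!×1!×1!×0!×2!×0! = 4
prefactor² = (2J+1)×Δ×N² = 1
  k=1: −1/(1!×0!×0!×0!×2!×0!) = -1/2
Σ = -1/2  ⇒  CG² = 1×(-1/2)² = 1/4
CG = −√(1/4) = -0.500000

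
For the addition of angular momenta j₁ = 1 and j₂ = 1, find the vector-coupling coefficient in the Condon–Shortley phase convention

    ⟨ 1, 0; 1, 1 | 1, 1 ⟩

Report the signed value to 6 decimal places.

-0.707107  (= −√(1/2))

j₁+j₂−J=1  J+j₁−j₂=1  J−j₁+j₂=1  j₁+j₂+J+1=4
(j₁±m₁, j₂±m₂, J±M) = (1,1,2,0,2,0)
P² = 1/2
sum k=1..1:
  [1] −1/1 = -1
S = -1
C² = P²·S² = 1/2 ; C = -0.707107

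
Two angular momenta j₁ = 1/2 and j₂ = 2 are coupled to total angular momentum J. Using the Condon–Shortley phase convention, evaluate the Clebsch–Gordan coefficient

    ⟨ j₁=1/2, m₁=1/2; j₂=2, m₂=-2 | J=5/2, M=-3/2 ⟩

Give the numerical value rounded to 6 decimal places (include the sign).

j₁+j₂−J=0  J+j₁−j₂=1  J−j₁+j₂=4  j₁+j₂+J+1=6
(j₁±m₁, j₂±m₂, J±M) = (1,0,0,4,1,4)
P² = 576/5
sum k=0..0:
  [0] +1/24 = 1/24
S = 1/24
C² = P²·S² = 1/5 ; C = +0.447214

+√(1/5) ≈ +0.447214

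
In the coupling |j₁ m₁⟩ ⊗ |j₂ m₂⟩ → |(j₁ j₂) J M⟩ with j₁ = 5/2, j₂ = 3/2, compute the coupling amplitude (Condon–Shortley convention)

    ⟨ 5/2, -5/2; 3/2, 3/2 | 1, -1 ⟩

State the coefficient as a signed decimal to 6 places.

triangle: 3!×2!×0!/6! = 12/720
(j±m)!: 0!×5!×3!×0!×0!×2! = 1440
prefactor² = (2J+1)×Δ×N² = 72
  k=3: −1/(3!×0!×2!×0!×0!×0!) = -1/12
Σ = -1/12  ⇒  CG² = 72×(-1/12)² = 1/2
CG = −√(1/2) = -0.707107

-0.707107  (= −√(1/2))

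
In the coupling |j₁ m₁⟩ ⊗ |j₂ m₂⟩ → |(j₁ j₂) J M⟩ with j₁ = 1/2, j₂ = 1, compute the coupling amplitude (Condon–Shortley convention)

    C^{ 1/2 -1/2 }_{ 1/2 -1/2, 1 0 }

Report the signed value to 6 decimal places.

−√(1/3) = -0.577350

√[2·1!0!1!/3! · 0!1!1!1!0!1!] = √(1/3)
  +(−1)^1/∏(1,0,0,0,0,1)! = -1  (running -1)
⟨..|..⟩ = √(1/3)·(-1) = -0.577350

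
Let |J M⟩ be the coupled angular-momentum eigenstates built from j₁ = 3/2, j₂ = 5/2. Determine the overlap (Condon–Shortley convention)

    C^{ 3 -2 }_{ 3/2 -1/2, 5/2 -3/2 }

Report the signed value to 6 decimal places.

+0.288675  (= +√(1/12))

triangle: 1!·2!·4!/8! = 48/40320
(j±m)!: 1!·2!·1!·4!·1!·5! = 5760
prefactor² = (2J+1)·Δ·N² = 48
  k=0: +1/(0!·1!·2!·1!·0!·3!) = 1/12
  k=1: −1/(1!·0!·1!·0!·1!·4!) = -1/24
Σ = 1/24  ⇒  CG² = 48·1/24² = 1/12
CG = +√(1/12) = +0.288675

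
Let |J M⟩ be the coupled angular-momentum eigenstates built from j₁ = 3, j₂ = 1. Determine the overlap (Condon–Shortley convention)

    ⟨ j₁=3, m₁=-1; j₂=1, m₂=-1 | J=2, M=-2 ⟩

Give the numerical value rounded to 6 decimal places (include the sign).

+0.218218  (= +√(1/21))

j₁+j₂−J=2  J+j₁−j₂=4  J−j₁+j₂=0  j₁+j₂+J+1=7
(j₁±m₁, j₂±m₂, J±M) = (2,4,0,2,0,4)
P² = 768/7
sum k=0..0:
  [0] +1/48 = 1/48
S = 1/48
C² = P²·S² = 1/21 ; C = +0.218218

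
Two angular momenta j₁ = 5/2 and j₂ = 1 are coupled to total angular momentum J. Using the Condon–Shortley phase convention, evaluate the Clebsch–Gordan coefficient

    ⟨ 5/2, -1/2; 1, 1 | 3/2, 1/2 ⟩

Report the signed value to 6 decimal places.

√[4·2!3!0!/6! · 2!3!2!0!2!1!] = √(16/5)
  +(−1)^2/∏(2,0,1,0,2,0)! = 1/4  (running 1/4)
⟨..|..⟩ = √(16/5)·(1/4) = +0.447214

+0.447214  (= +√(1/5))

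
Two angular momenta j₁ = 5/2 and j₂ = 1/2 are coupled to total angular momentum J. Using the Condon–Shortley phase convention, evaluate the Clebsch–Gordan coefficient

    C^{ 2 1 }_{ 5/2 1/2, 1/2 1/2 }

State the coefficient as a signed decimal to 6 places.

j₁+j₂−J=1  J+j₁−j₂=4  J−j₁+j₂=0  j₁+j₂+J+1=6
(j₁±m₁, j₂±m₂, J±M) = (3,2,1,0,3,1)
P² = 12
sum k=1..1:
  [1] −1/6 = -1/6
S = -1/6
C² = P²·S² = 1/3 ; C = -0.577350

−√(1/3) ≈ -0.577350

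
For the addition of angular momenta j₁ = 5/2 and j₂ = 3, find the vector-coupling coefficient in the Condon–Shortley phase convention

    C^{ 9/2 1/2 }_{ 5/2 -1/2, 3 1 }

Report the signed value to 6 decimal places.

triangle: 1!·4!·5!/11! = 2880/39916800
(j±m)!: 2!·3!·4!·2!·5!·4! = 1658880
prefactor² = (2J+1)·Δ·N² = 92160/77
  k=0: +1/(0!·1!·3!·4!·1!·1!) = 1/144
  k=1: −1/(1!·0!·2!·3!·2!·2!) = -1/48
Σ = -1/72  ⇒  CG² = 92160/77·(-1/72)² = 160/693
CG = −√(160/693) = -0.480500

−√(160/693) ≈ -0.480500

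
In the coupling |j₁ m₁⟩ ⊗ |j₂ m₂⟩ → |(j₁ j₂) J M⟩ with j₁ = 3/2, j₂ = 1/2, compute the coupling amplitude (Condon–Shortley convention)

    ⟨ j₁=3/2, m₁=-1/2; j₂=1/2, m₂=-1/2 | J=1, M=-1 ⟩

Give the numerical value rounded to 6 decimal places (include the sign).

√[3·1!2!0!/4! · 1!2!0!1!0!2!] = √(1)
  +(−1)^0/∏(0,1,2,0,0,0)! = 1/2  (running 1/2)
⟨..|..⟩ = √(1)·(1/2) = +0.500000

+0.500000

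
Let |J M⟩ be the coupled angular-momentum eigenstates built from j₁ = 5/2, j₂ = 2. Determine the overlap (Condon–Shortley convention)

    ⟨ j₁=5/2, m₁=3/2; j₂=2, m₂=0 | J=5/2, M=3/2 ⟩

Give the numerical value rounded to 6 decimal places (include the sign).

j₁+j₂−J=2  J+j₁−j₂=3  J−j₁+j₂=2  j₁+j₂+J+1=8
(j₁±m₁, j₂±m₂, J±M) = (4,1,2,2,4,1)
P² = 288/35
sum k=0..1:
  [0] +1/8 = 1/8
  [1] −1/6 = -1/6
S = -1/24
C² = P²·S² = 1/70 ; C = -0.119523

−√(1/70) ≈ -0.119523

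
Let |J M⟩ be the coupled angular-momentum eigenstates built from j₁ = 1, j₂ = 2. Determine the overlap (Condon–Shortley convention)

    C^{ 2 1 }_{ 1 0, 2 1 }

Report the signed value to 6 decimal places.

√[5·1!1!3!/6! · 1!1!3!1!3!1!] = √(3/2)
  +(−1)^0/∏(0,1,1,3,0,0)! = 1/6  (running 1/6)
  +(−1)^1/∏(1,0,0,2,1,1)! = -1/2  (running -1/3)
⟨..|..⟩ = √(3/2)·(-1/3) = -0.408248

-0.408248  (= −√(1/6))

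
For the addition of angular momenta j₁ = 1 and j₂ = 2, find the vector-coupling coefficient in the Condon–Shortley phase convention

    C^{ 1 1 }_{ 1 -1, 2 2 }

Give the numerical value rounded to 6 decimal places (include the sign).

+√(3/5) = +0.774597

j₁+j₂−J=2  J+j₁−j₂=0  J−j₁+j₂=2  j₁+j₂+J+1=5
(j₁±m₁, j₂±m₂, J±M) = (0,2,4,0,2,0)
P² = 48/5
sum k=2..2:
  [2] +1/4 = 1/4
S = 1/4
C² = P²·S² = 3/5 ; C = +0.774597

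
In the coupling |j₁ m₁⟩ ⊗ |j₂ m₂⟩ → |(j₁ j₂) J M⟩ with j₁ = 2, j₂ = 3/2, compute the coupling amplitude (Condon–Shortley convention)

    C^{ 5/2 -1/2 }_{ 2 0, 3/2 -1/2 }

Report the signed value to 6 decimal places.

√[6·1!3!2!/7! · 2!2!1!2!2!3!] = √(48/35)
  +(−1)^0/∏(0,1,2,1,1,1)! = 1/2  (running 1/2)
  +(−1)^1/∏(1,0,1,0,2,2)! = -1/4  (running 1/4)
⟨..|..⟩ = √(48/35)·(1/4) = +0.292770

+√(3/35) = +0.292770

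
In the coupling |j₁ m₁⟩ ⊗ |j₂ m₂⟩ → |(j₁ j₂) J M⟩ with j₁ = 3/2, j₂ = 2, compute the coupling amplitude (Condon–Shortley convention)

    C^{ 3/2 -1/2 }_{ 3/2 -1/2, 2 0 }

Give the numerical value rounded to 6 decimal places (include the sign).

j₁+j₂−J=2  J+j₁−j₂=1  J−j₁+j₂=2  j₁+j₂+J+1=6
(j₁±m₁, j₂±m₂, J±M) = (1,2,2,2,1,2)
P² = 16/45
sum k=1..2:
  [1] −1/1 = -1
  [2] +1/4 = 1/4
S = -3/4
C² = P²·S² = 1/5 ; C = -0.447214

-0.447214  (= −√(1/5))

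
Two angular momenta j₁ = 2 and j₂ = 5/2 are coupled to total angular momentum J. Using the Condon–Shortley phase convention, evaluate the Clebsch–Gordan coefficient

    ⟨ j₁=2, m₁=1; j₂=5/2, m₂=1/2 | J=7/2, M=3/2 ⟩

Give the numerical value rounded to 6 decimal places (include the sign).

triangle: 1!×3!×4!/9! = 144/362880
(j±m)!: 3!×1!×3!×2!×5!×2! = 17280
prefactor² = (2J+1)×Δ×N² = 384/7
  k=0: +1/(0!×1!×1!×3!×2!×1!) = 1/12
  k=1: −1/(1!×0!×0!×2!×3!×2!) = -1/24
Σ = 1/24  ⇒  CG² = 384/7×1/24² = 2/21
CG = +√(2/21) = +0.308607

+0.308607  (= +√(2/21))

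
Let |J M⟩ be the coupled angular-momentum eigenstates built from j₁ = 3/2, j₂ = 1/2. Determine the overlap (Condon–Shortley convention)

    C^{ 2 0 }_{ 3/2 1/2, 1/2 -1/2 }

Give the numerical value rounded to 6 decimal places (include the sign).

+0.707107

j₁+j₂−J=0  J+j₁−j₂=3  J−j₁+j₂=1  j₁+j₂+J+1=5
(j₁±m₁, j₂±m₂, J±M) = (2,1,0,1,2,2)
P² = 2
sum k=0..0:
  [0] +1/2 = 1/2
S = 1/2
C² = P²·S² = 1/2 ; C = +0.707107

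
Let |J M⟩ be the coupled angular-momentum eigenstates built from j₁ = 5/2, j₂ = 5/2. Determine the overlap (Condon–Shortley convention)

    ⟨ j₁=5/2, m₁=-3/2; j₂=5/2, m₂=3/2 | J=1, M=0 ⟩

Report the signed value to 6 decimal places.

−√(9/70) = -0.358569

triangle: 4!·1!·1!/7! = 24/5040
(j±m)!: 1!·4!·4!·1!·1!·1! = 576
prefactor² = (2J+1)·Δ·N² = 288/35
  k=3: −1/(3!·1!·1!·1!·0!·0!) = -1/6
  k=4: +1/(4!·0!·0!·0!·1!·1!) = 1/24
Σ = -1/8  ⇒  CG² = 288/35·(-1/8)² = 9/70
CG = −√(9/70) = -0.358569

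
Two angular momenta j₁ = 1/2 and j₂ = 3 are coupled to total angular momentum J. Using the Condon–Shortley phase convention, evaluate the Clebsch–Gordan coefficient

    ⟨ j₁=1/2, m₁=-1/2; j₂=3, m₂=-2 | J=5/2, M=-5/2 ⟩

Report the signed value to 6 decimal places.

−√(1/7) = -0.377964

√[6·1!0!5!/7! · 0!1!1!5!0!5!] = √(14400/7)
  +(−1)^1/∏(1,0,0,0,0,5)! = -1/120  (running -1/120)
⟨..|..⟩ = √(14400/7)·(-1/120) = -0.377964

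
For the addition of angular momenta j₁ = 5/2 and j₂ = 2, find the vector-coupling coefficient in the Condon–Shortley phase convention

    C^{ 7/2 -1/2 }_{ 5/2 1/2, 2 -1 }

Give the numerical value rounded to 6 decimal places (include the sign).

triangle: 1!·4!·3!/9! = 144/362880
(j±m)!: 3!·2!·1!·3!·3!·4! = 10368
prefactor² = (2J+1)·Δ·N² = 1152/35
  k=0: +1/(0!·1!·2!·1!·2!·2!) = 1/8
  k=1: −1/(1!·0!·1!·0!·3!·3!) = -1/36
Σ = 7/72  ⇒  CG² = 1152/35·7/72² = 14/45
CG = +√(14/45) = +0.557773

+0.557773  (= +√(14/45))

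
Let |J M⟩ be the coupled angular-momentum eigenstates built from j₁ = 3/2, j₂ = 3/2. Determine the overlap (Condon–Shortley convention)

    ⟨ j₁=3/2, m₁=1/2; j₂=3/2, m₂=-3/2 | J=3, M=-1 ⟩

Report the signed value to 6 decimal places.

√[7·0!3!3!/7! · 2!1!0!3!2!4!] = √(144/5)
  +(−1)^0/∏(0,0,1,0,2,3)! = 1/12  (running 1/12)
⟨..|..⟩ = √(144/5)·(1/12) = +0.447214

+0.447214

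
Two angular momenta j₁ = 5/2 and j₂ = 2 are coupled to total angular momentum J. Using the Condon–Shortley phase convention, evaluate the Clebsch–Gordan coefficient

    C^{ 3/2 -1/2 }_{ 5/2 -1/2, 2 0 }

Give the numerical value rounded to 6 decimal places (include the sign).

+0.239046

triangle: 3!·2!·1!/7! = 12/5040
(j±m)!: 2!·3!·2!·2!·1!·2! = 96
prefactor² = (2J+1)·Δ·N² = 32/35
  k=1: −1/(1!·2!·2!·1!·0!·0!) = -1/4
  k=2: +1/(2!·1!·1!·0!·1!·1!) = 1/2
Σ = 1/4  ⇒  CG² = 32/35·1/4² = 2/35
CG = +√(2/35) = +0.239046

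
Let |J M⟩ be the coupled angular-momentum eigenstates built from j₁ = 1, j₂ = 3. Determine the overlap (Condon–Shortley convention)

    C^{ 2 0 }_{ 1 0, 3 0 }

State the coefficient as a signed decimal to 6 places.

-0.654654

triangle: 2!×0!×4!/7! = 48/5040
(j±m)!: 1!×1!×3!×3!×2!×2! = 144
prefactor² = (2J+1)×Δ×N² = 48/7
  k=1: −1/(1!×1!×0!×2!×0!×2!) = -1/4
Σ = -1/4  ⇒  CG² = 48/7×(-1/4)² = 3/7
CG = −√(3/7) = -0.654654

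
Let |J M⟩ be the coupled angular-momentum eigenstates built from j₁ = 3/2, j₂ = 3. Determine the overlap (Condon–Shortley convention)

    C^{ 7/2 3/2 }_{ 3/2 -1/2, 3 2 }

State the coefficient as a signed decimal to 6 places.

triangle: 1!*2!*5!/9! = 240/362880
(j±m)!: 1!*2!*5!*1!*5!*2! = 57600
prefactor² = (2J+1)*Δ*N² = 6400/21
  k=0: +1/(0!*1!*2!*5!*0!*0!) = 1/240
  k=1: −1/(1!*0!*1!*4!*1!*1!) = -1/24
Σ = -3/80  ⇒  CG² = 6400/21*(-3/80)² = 3/7
CG = −√(3/7) = -0.654654

−√(3/7) = -0.654654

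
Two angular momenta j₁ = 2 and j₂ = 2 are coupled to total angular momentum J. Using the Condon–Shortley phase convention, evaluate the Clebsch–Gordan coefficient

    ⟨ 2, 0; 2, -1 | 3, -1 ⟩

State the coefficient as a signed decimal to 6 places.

√[7·1!3!3!/8! · 2!2!1!3!2!4!] = √(36/5)
  +(−1)^0/∏(0,1,2,1,1,2)! = 1/4  (running 1/4)
  +(−1)^1/∏(1,0,1,0,2,3)! = -1/12  (running 1/6)
⟨..|..⟩ = √(36/5)·(1/6) = +0.447214

+√(1/5) = +0.447214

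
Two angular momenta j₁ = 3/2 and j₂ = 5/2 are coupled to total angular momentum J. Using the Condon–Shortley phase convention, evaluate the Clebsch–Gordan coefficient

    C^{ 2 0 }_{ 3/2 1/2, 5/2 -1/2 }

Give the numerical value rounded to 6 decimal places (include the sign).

j₁+j₂−J=2  J+j₁−j₂=1  J−j₁+j₂=3  j₁+j₂+J+1=7
(j₁±m₁, j₂±m₂, J±M) = (2,1,2,3,2,2)
P² = 8/7
sum k=0..1:
  [0] +1/4 = 1/4
  [1] −1/2 = -1/2
S = -1/4
C² = P²·S² = 1/14 ; C = -0.267261

−√(1/14) = -0.267261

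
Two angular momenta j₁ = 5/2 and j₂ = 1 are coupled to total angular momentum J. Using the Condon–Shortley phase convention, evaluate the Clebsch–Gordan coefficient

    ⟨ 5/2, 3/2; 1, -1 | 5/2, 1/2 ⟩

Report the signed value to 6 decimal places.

j₁+j₂−J=1  J+j₁−j₂=4  J−j₁+j₂=1  j₁+j₂+J+1=7
(j₁±m₁, j₂±m₂, J±M) = (4,1,0,2,3,2)
P² = 576/35
sum k=0..0:
  [0] +1/6 = 1/6
S = 1/6
C² = P²·S² = 16/35 ; C = +0.676123

+√(16/35) ≈ +0.676123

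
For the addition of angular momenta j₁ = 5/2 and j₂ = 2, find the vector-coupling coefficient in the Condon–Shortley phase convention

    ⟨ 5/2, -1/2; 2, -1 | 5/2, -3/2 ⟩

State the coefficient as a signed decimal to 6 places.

j₁+j₂−J=2  J+j₁−j₂=3  J−j₁+j₂=2  j₁+j₂+J+1=8
(j₁±m₁, j₂±m₂, J±M) = (2,3,1,3,1,4)
P² = 216/35
sum k=0..1:
  [0] +1/12 = 1/12
  [1] −1/4 = -1/4
S = -1/6
C² = P²·S² = 6/35 ; C = -0.414039

-0.414039  (= −√(6/35))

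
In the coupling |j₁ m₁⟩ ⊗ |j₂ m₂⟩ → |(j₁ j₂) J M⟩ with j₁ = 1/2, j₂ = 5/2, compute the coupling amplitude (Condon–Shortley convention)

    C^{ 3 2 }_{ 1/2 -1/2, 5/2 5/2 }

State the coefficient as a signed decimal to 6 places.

triangle: 0!×1!×5!/7! = 120/5040
(j±m)!: 0!×1!×5!×0!×5!×1! = 14400
prefactor² = (2J+1)×Δ×N² = 2400
  k=0: +1/(0!×0!×1!×5!×0!×0!) = 1/120
Σ = 1/120  ⇒  CG² = 2400×1/120² = 1/6
CG = +√(1/6) = +0.408248

+√(1/6) ≈ +0.408248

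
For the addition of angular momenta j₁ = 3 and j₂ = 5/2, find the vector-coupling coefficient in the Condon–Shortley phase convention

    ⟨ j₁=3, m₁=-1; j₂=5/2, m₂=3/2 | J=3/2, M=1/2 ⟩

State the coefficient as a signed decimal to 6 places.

√[4·4!2!1!/8! · 2!4!4!1!2!1!] = √(384/35)
  +(−1)^3/∏(3,1,1,1,1,0)! = -1/6  (running -1/6)
  +(−1)^4/∏(4,0,0,0,2,1)! = 1/48  (running -7/48)
⟨..|..⟩ = √(384/35)·(-7/48) = -0.483046

-0.483046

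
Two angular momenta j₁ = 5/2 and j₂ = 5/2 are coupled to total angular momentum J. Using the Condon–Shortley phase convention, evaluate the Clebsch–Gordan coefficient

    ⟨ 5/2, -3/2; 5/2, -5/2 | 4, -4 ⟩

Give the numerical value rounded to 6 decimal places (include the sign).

√[9·1!4!4!/10! · 1!4!0!5!0!8!] = √(165888)
  +(−1)^0/∏(0,1,4,0,0,4)! = 1/576  (running 1/576)
⟨..|..⟩ = √(165888)·(1/576) = +0.707107

+√(1/2) = +0.707107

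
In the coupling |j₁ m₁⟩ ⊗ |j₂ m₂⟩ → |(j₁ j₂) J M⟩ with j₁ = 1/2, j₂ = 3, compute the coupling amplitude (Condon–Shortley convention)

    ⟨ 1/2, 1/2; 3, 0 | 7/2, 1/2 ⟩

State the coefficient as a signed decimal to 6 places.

j₁+j₂−J=0  J+j₁−j₂=1  J−j₁+j₂=6  j₁+j₂+J+1=8
(j₁±m₁, j₂±m₂, J±M) = (1,0,3,3,4,3)
P² = 5184/7
sum k=0..0:
  [0] +1/36 = 1/36
S = 1/36
C² = P²·S² = 4/7 ; C = +0.755929

+√(4/7) = +0.755929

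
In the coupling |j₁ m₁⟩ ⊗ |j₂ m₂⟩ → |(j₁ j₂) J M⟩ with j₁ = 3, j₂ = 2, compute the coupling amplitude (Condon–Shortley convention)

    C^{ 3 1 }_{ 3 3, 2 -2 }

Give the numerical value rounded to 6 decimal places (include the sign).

+0.408248  (= +√(1/6))

j₁+j₂−J=2  J+j₁−j₂=4  J−j₁+j₂=2  j₁+j₂+J+1=9
(j₁±m₁, j₂±m₂, J±M) = (6,0,0,4,4,2)
P² = 1536
sum k=0..0:
  [0] +1/96 = 1/96
S = 1/96
C² = P²·S² = 1/6 ; C = +0.408248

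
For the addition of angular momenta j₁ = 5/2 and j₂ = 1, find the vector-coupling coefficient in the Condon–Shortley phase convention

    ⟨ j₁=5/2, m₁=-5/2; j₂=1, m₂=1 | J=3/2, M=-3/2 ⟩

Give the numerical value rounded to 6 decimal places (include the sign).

+√(2/3) ≈ +0.816497

j₁+j₂−J=2  J+j₁−j₂=3  J−j₁+j₂=0  j₁+j₂+J+1=6
(j₁±m₁, j₂±m₂, J±M) = (0,5,2,0,0,3)
P² = 96
sum k=2..2:
  [2] +1/12 = 1/12
S = 1/12
C² = P²·S² = 2/3 ; C = +0.816497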